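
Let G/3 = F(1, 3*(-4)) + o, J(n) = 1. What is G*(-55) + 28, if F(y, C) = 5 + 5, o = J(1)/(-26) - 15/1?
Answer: 22343/26 ≈ 859.35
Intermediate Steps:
o = -391/26 (o = 1/(-26) - 15/1 = 1*(-1/26) - 15*1 = -1/26 - 15 = -391/26 ≈ -15.038)
F(y, C) = 10
G = -393/26 (G = 3*(10 - 391/26) = 3*(-131/26) = -393/26 ≈ -15.115)
G*(-55) + 28 = -393/26*(-55) + 28 = 21615/26 + 28 = 22343/26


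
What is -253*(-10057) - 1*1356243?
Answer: 1188178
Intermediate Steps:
-253*(-10057) - 1*1356243 = 2544421 - 1356243 = 1188178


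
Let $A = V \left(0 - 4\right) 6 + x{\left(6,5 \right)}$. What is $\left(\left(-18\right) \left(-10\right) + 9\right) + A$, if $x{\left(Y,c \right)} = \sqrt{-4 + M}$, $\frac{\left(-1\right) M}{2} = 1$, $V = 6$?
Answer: $45 + i \sqrt{6} \approx 45.0 + 2.4495 i$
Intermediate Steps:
$M = -2$ ($M = \left(-2\right) 1 = -2$)
$x{\left(Y,c \right)} = i \sqrt{6}$ ($x{\left(Y,c \right)} = \sqrt{-4 - 2} = \sqrt{-6} = i \sqrt{6}$)
$A = -144 + i \sqrt{6}$ ($A = 6 \left(0 - 4\right) 6 + i \sqrt{6} = 6 \left(\left(-4\right) 6\right) + i \sqrt{6} = 6 \left(-24\right) + i \sqrt{6} = -144 + i \sqrt{6} \approx -144.0 + 2.4495 i$)
$\left(\left(-18\right) \left(-10\right) + 9\right) + A = \left(\left(-18\right) \left(-10\right) + 9\right) - \left(144 - i \sqrt{6}\right) = \left(180 + 9\right) - \left(144 - i \sqrt{6}\right) = 189 - \left(144 - i \sqrt{6}\right) = 45 + i \sqrt{6}$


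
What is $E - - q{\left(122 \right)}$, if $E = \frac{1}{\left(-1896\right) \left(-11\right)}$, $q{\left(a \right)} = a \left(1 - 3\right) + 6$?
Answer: $- \frac{4963727}{20856} \approx -238.0$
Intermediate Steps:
$q{\left(a \right)} = 6 - 2 a$ ($q{\left(a \right)} = a \left(-2\right) + 6 = - 2 a + 6 = 6 - 2 a$)
$E = \frac{1}{20856} \approx 4.7948 \cdot 10^{-5}$
$E - - q{\left(122 \right)} = \frac{1}{20856} - - (6 - 244) = \frac{1}{20856} - \left(-1\right) \left(-238\right) = \frac{1}{20856} - 238 = - \frac{4963727}{20856}$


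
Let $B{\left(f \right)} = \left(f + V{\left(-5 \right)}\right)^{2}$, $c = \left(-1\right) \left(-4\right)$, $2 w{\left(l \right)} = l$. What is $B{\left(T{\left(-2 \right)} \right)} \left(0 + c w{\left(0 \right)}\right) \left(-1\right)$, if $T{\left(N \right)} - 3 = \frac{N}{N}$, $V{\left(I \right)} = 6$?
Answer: $0$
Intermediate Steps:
$w{\left(l \right)} = \frac{l}{2}$
$T{\left(N \right)} = 4$ ($T{\left(N \right)} = 3 + \frac{N}{N} = 3 + 1 = 4$)
$c = 4$
$B{\left(f \right)} = \left(6 + f\right)^{2}$ ($B{\left(f \right)} = \left(f + 6\right)^{2} = \left(6 + f\right)^{2}$)
$B{\left(T{\left(-2 \right)} \right)} \left(0 + c w{\left(0 \right)}\right) \left(-1\right) = \left(6 + 4\right)^{2} \left(0 + 4 \cdot \frac{1}{2} \cdot 0\right) \left(-1\right) = 10^{2} \left(0 + 4 \cdot 0\right) \left(-1\right) = 100 \left(0 + 0\right) \left(-1\right) = 100 \cdot 0 \left(-1\right) = 0 \left(-1\right) = 0$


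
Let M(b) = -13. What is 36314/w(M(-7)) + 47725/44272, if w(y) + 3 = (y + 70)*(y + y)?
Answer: -1536821783/65743920 ≈ -23.376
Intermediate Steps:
w(y) = -3 + 2*y*(70 + y) (w(y) = -3 + (y + 70)*(y + y) = -3 + (70 + y)*(2*y) = -3 + 2*y*(70 + y))
36314/w(M(-7)) + 47725/44272 = 36314/(-3 + 2*(-13)² + 140*(-13)) + 47725/44272 = 36314/(-3 + 2*169 - 1820) + 47725*(1/44272) = 36314/(-3 + 338 - 1820) + 47725/44272 = 36314/(-1485) + 47725/44272 = 36314*(-1/1485) + 47725/44272 = -36314/1485 + 47725/44272 = -1536821783/65743920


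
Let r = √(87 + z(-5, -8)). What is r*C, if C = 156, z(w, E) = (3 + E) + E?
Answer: 156*√74 ≈ 1342.0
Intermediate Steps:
z(w, E) = 3 + 2*E
r = √74 (r = √(87 + (3 + 2*(-8))) = √(87 + (3 - 16)) = √(87 - 13) = √74 ≈ 8.6023)
r*C = √74*156 = 156*√74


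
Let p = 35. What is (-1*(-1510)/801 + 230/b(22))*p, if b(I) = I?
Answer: 3805375/8811 ≈ 431.89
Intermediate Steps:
(-1*(-1510)/801 + 230/b(22))*p = (-1*(-1510)/801 + 230/22)*35 = (1510*(1/801) + 230*(1/22))*35 = (1510/801 + 115/11)*35 = (108725/8811)*35 = 3805375/8811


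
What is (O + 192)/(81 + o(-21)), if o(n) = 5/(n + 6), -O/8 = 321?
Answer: -324/11 ≈ -29.455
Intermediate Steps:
O = -2568 (O = -8*321 = -2568)
o(n) = 5/(6 + n)
(O + 192)/(81 + o(-21)) = (-2568 + 192)/(81 + 5/(6 - 21)) = -2376/(81 + 5/(-15)) = -2376/(81 + 5*(-1/15)) = -2376/(81 - ⅓) = -2376/242/3 = -2376*3/242 = -324/11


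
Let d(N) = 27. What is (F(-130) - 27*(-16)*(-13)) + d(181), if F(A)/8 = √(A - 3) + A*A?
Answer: 129611 + 8*I*√133 ≈ 1.2961e+5 + 92.26*I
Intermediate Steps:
F(A) = 8*A² + 8*√(-3 + A) (F(A) = 8*(√(A - 3) + A*A) = 8*(√(-3 + A) + A²) = 8*(A² + √(-3 + A)) = 8*A² + 8*√(-3 + A))
(F(-130) - 27*(-16)*(-13)) + d(181) = ((8*(-130)² + 8*√(-3 - 130)) - 27*(-16)*(-13)) + 27 = ((8*16900 + 8*√(-133)) + 432*(-13)) + 27 = ((135200 + 8*(I*√133)) - 5616) + 27 = ((135200 + 8*I*√133) - 5616) + 27 = (129584 + 8*I*√133) + 27 = 129611 + 8*I*√133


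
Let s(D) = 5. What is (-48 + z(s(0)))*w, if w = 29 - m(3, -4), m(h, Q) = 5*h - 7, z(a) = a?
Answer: -903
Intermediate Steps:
m(h, Q) = -7 + 5*h
w = 21 (w = 29 - (-7 + 5*3) = 29 - (-7 + 15) = 29 - 1*8 = 29 - 8 = 21)
(-48 + z(s(0)))*w = (-48 + 5)*21 = -43*21 = -903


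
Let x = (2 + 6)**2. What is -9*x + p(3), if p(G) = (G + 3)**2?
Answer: -540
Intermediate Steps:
x = 64 (x = 8**2 = 64)
p(G) = (3 + G)**2
-9*x + p(3) = -9*64 + (3 + 3)**2 = -576 + 6**2 = -576 + 36 = -540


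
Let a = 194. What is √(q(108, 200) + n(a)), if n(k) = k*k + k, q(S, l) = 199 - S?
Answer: √37921 ≈ 194.73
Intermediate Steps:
n(k) = k + k² (n(k) = k² + k = k + k²)
√(q(108, 200) + n(a)) = √((199 - 1*108) + 194*(1 + 194)) = √((199 - 108) + 194*195) = √(91 + 37830) = √37921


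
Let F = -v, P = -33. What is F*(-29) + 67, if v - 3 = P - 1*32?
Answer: -1731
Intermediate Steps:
v = -62 (v = 3 + (-33 - 1*32) = 3 + (-33 - 32) = 3 - 65 = -62)
F = 62 (F = -1*(-62) = 62)
F*(-29) + 67 = 62*(-29) + 67 = -1798 + 67 = -1731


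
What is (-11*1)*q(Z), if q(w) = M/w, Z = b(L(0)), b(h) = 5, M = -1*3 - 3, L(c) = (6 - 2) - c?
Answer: 66/5 ≈ 13.200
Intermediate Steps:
L(c) = 4 - c
M = -6 (M = -3 - 3 = -6)
Z = 5
q(w) = -6/w
(-11*1)*q(Z) = (-11*1)*(-6/5) = -(-66)/5 = -11*(-6/5) = 66/5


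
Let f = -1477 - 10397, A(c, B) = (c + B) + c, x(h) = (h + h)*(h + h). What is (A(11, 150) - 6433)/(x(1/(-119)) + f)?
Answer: 88662021/168147710 ≈ 0.52729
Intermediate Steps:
x(h) = 4*h**2 (x(h) = (2*h)*(2*h) = 4*h**2)
A(c, B) = B + 2*c (A(c, B) = (B + c) + c = B + 2*c)
f = -11874
(A(11, 150) - 6433)/(x(1/(-119)) + f) = ((150 + 2*11) - 6433)/(4*(1/(-119))**2 - 11874) = ((150 + 22) - 6433)/(4*(-1/119)**2 - 11874) = (172 - 6433)/(4*(1/14161) - 11874) = -6261/(4/14161 - 11874) = -6261/(-168147710/14161) = -6261*(-14161/168147710) = 88662021/168147710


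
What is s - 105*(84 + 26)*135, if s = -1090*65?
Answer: -1630100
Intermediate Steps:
s = -70850
s - 105*(84 + 26)*135 = -70850 - 105*(84 + 26)*135 = -70850 - 105*110*135 = -70850 - 11550*135 = -70850 - 1*1559250 = -70850 - 1559250 = -1630100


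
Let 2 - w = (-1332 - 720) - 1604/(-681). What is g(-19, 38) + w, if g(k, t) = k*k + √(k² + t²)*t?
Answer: 1643011/681 + 722*√5 ≈ 4027.1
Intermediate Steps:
g(k, t) = k² + t*√(k² + t²)
w = 1397170/681 (w = 2 - ((-1332 - 720) - 1604/(-681)) = 2 - (-2052 - 1604*(-1/681)) = 2 - (-2052 + 1604/681) = 2 - 1*(-1395808/681) = 2 + 1395808/681 = 1397170/681 ≈ 2051.6)
g(-19, 38) + w = ((-19)² + 38*√((-19)² + 38²)) + 1397170/681 = (361 + 38*√(361 + 1444)) + 1397170/681 = (361 + 38*√1805) + 1397170/681 = (361 + 38*(19*√5)) + 1397170/681 = (361 + 722*√5) + 1397170/681 = 1643011/681 + 722*√5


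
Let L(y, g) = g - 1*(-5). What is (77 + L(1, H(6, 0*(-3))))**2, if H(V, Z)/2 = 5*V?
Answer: 20164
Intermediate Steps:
H(V, Z) = 10*V (H(V, Z) = 2*(5*V) = 10*V)
L(y, g) = 5 + g (L(y, g) = g + 5 = 5 + g)
(77 + L(1, H(6, 0*(-3))))**2 = (77 + (5 + 10*6))**2 = (77 + (5 + 60))**2 = (77 + 65)**2 = 142**2 = 20164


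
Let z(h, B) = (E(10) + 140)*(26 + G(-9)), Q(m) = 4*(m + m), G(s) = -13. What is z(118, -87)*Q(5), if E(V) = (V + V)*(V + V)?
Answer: 280800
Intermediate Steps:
E(V) = 4*V**2 (E(V) = (2*V)*(2*V) = 4*V**2)
Q(m) = 8*m (Q(m) = 4*(2*m) = 8*m)
z(h, B) = 7020 (z(h, B) = (4*10**2 + 140)*(26 - 13) = (4*100 + 140)*13 = (400 + 140)*13 = 540*13 = 7020)
z(118, -87)*Q(5) = 7020*(8*5) = 7020*40 = 280800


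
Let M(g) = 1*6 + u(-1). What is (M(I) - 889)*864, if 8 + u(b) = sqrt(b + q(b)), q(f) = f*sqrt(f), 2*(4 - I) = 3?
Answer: -769824 + 864*sqrt(-1 - I) ≈ -7.6943e+5 - 949.26*I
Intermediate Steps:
I = 5/2 (I = 4 - 1/2*3 = 4 - 3/2 = 5/2 ≈ 2.5000)
q(f) = f**(3/2)
u(b) = -8 + sqrt(b + b**(3/2))
M(g) = -2 + sqrt(-1 - I) (M(g) = 1*6 + (-8 + sqrt(-1 + (-1)**(3/2))) = 6 + (-8 + sqrt(-1 - I)) = -2 + sqrt(-1 - I))
(M(I) - 889)*864 = ((-2 + sqrt(-1 - I)) - 889)*864 = (-891 + sqrt(-1 - I))*864 = -769824 + 864*sqrt(-1 - I)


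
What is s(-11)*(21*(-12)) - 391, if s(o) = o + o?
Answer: 5153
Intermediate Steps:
s(o) = 2*o
s(-11)*(21*(-12)) - 391 = (2*(-11))*(21*(-12)) - 391 = -22*(-252) - 391 = 5544 - 391 = 5153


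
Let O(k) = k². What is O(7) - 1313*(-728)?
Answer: 955913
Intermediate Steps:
O(7) - 1313*(-728) = 7² - 1313*(-728) = 49 + 955864 = 955913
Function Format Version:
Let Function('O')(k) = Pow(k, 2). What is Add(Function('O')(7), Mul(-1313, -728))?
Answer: 955913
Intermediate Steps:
Add(Function('O')(7), Mul(-1313, -728)) = Add(Pow(7, 2), Mul(-1313, -728)) = Add(49, 955864) = 955913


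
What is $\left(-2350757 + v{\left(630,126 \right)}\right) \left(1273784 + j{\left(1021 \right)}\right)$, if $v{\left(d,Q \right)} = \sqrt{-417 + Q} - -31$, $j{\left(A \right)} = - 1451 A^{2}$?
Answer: $3552671261135682 - 1511308107 i \sqrt{291} \approx 3.5527 \cdot 10^{15} - 2.5781 \cdot 10^{10} i$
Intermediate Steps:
$v{\left(d,Q \right)} = 31 + \sqrt{-417 + Q}$ ($v{\left(d,Q \right)} = \sqrt{-417 + Q} + 31 = 31 + \sqrt{-417 + Q}$)
$\left(-2350757 + v{\left(630,126 \right)}\right) \left(1273784 + j{\left(1021 \right)}\right) = \left(-2350757 + \left(31 + \sqrt{-417 + 126}\right)\right) \left(1273784 - 1451 \cdot 1021^{2}\right) = \left(-2350757 + \left(31 + \sqrt{-291}\right)\right) \left(1273784 - 1512581891\right) = \left(-2350757 + \left(31 + i \sqrt{291}\right)\right) \left(1273784 - 1512581891\right) = \left(-2350726 + i \sqrt{291}\right) \left(-1511308107\right) = 3552671261135682 - 1511308107 i \sqrt{291}$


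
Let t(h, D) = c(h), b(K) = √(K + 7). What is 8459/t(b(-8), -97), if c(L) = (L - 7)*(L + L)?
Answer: -8459/100 + 59213*I/100 ≈ -84.59 + 592.13*I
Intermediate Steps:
b(K) = √(7 + K)
c(L) = 2*L*(-7 + L) (c(L) = (-7 + L)*(2*L) = 2*L*(-7 + L))
t(h, D) = 2*h*(-7 + h)
8459/t(b(-8), -97) = 8459/((2*√(7 - 8)*(-7 + √(7 - 8)))) = 8459/((2*√(-1)*(-7 + √(-1)))) = 8459/((2*I*(-7 + I))) = 8459*(-I*(-7 - I)/100) = -8459*I*(-7 - I)/100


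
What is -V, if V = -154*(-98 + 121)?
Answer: 3542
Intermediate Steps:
V = -3542 (V = -154*23 = -3542)
-V = -1*(-3542) = 3542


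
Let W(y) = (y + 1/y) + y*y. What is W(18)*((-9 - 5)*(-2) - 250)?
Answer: -227809/3 ≈ -75936.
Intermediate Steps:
W(y) = y + 1/y + y² (W(y) = (y + 1/y) + y² = y + 1/y + y²)
W(18)*((-9 - 5)*(-2) - 250) = (18 + 1/18 + 18²)*((-9 - 5)*(-2) - 250) = (18 + 1/18 + 324)*(-14*(-2) - 250) = 6157*(28 - 250)/18 = (6157/18)*(-222) = -227809/3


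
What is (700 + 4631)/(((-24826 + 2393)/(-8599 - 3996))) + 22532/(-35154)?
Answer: 1179936391087/394304841 ≈ 2992.4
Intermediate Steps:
(700 + 4631)/(((-24826 + 2393)/(-8599 - 3996))) + 22532/(-35154) = 5331/((-22433/(-12595))) + 22532*(-1/35154) = 5331/((-22433*(-1/12595))) - 11266/17577 = 5331/(22433/12595) - 11266/17577 = 5331*(12595/22433) - 11266/17577 = 67143945/22433 - 11266/17577 = 1179936391087/394304841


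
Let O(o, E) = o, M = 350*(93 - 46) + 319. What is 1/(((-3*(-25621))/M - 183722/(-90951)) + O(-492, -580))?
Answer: -217879617/105757971431 ≈ -0.0020602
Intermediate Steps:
M = 16769 (M = 350*47 + 319 = 16450 + 319 = 16769)
1/(((-3*(-25621))/M - 183722/(-90951)) + O(-492, -580)) = 1/((-3*(-25621)/16769 - 183722/(-90951)) - 492) = 1/((76863*(1/16769) - 183722*(-1/90951)) - 492) = 1/((76863/16769 + 26246/12993) - 492) = 1/(1438800133/217879617 - 492) = 1/(-105757971431/217879617) = -217879617/105757971431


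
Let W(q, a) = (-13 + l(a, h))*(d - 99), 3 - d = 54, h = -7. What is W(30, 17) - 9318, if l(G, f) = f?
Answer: -6318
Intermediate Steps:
d = -51 (d = 3 - 1*54 = 3 - 54 = -51)
W(q, a) = 3000 (W(q, a) = (-13 - 7)*(-51 - 99) = -20*(-150) = 3000)
W(30, 17) - 9318 = 3000 - 9318 = -6318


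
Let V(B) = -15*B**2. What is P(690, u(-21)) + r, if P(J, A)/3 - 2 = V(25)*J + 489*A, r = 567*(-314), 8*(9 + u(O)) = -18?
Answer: -78403143/4 ≈ -1.9601e+7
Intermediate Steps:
u(O) = -45/4 (u(O) = -9 + (1/8)*(-18) = -9 - 9/4 = -45/4)
r = -178038
P(J, A) = 6 - 28125*J + 1467*A (P(J, A) = 6 + 3*((-15*25**2)*J + 489*A) = 6 + 3*((-15*625)*J + 489*A) = 6 + 3*(-9375*J + 489*A) = 6 + (-28125*J + 1467*A) = 6 - 28125*J + 1467*A)
P(690, u(-21)) + r = (6 - 28125*690 + 1467*(-45/4)) - 178038 = (6 - 19406250 - 66015/4) - 178038 = -77690991/4 - 178038 = -78403143/4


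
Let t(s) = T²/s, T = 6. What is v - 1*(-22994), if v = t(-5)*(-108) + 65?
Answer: 119183/5 ≈ 23837.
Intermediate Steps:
t(s) = 36/s (t(s) = 6²/s = 36/s)
v = 4213/5 (v = (36/(-5))*(-108) + 65 = (36*(-⅕))*(-108) + 65 = -36/5*(-108) + 65 = 3888/5 + 65 = 4213/5 ≈ 842.60)
v - 1*(-22994) = 4213/5 - 1*(-22994) = 4213/5 + 22994 = 119183/5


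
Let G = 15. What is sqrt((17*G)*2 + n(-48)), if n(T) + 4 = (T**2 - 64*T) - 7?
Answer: 5*sqrt(235) ≈ 76.649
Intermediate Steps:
n(T) = -11 + T**2 - 64*T (n(T) = -4 + ((T**2 - 64*T) - 7) = -4 + (-7 + T**2 - 64*T) = -11 + T**2 - 64*T)
sqrt((17*G)*2 + n(-48)) = sqrt((17*15)*2 + (-11 + (-48)**2 - 64*(-48))) = sqrt(255*2 + (-11 + 2304 + 3072)) = sqrt(510 + 5365) = sqrt(5875) = 5*sqrt(235)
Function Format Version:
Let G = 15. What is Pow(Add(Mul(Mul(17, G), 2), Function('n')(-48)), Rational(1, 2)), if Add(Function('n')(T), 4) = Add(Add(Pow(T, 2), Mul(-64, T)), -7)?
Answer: Mul(5, Pow(235, Rational(1, 2))) ≈ 76.649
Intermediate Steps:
Function('n')(T) = Add(-11, Pow(T, 2), Mul(-64, T)) (Function('n')(T) = Add(-4, Add(Add(Pow(T, 2), Mul(-64, T)), -7)) = Add(-4, Add(-7, Pow(T, 2), Mul(-64, T))) = Add(-11, Pow(T, 2), Mul(-64, T)))
Pow(Add(Mul(Mul(17, G), 2), Function('n')(-48)), Rational(1, 2)) = Pow(Add(Mul(Mul(17, 15), 2), Add(-11, Pow(-48, 2), Mul(-64, -48))), Rational(1, 2)) = Pow(Add(Mul(255, 2), Add(-11, 2304, 3072)), Rational(1, 2)) = Pow(Add(510, 5365), Rational(1, 2)) = Pow(5875, Rational(1, 2)) = Mul(5, Pow(235, Rational(1, 2)))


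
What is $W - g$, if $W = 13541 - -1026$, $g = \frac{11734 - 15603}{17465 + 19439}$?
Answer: $\frac{537584437}{36904} \approx 14567.0$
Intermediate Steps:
$g = - \frac{3869}{36904} \approx -0.10484$
$W = 14567$ ($W = 13541 + 1026 = 14567$)
$W - g = 14567 - - \frac{3869}{36904} = 14567 + \frac{3869}{36904} = \frac{537584437}{36904}$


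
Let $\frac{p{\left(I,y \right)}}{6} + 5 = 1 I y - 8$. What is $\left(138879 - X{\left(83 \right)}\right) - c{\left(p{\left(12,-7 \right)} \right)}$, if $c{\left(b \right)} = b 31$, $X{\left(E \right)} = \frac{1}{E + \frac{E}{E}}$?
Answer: $\frac{13181363}{84} \approx 1.5692 \cdot 10^{5}$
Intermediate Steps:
$p{\left(I,y \right)} = -78 + 6 I y$ ($p{\left(I,y \right)} = -30 + 6 \left(1 I y - 8\right) = -30 + 6 \left(I y - 8\right) = -30 + 6 \left(-8 + I y\right) = -30 + \left(-48 + 6 I y\right) = -78 + 6 I y$)
$X{\left(E \right)} = \frac{1}{1 + E}$ ($X{\left(E \right)} = \frac{1}{E + 1} = \frac{1}{1 + E}$)
$c{\left(b \right)} = 31 b$
$\left(138879 - X{\left(83 \right)}\right) - c{\left(p{\left(12,-7 \right)} \right)} = \left(138879 - \frac{1}{1 + 83}\right) - 31 \left(-78 + 6 \cdot 12 \left(-7\right)\right) = \left(138879 - \frac{1}{84}\right) - 31 \left(-78 - 504\right) = \left(138879 - \frac{1}{84}\right) - 31 \left(-582\right) = \left(138879 - \frac{1}{84}\right) - -18042 = \frac{11665835}{84} + 18042 = \frac{13181363}{84}$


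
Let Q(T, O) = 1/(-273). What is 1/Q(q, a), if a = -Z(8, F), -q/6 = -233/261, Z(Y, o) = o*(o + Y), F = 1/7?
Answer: -273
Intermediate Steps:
F = ⅐ ≈ 0.14286
Z(Y, o) = o*(Y + o)
q = 466/87 (q = -(-1398)/261 = -6*(-233/261) = 466/87 ≈ 5.3563)
a = -57/49 (a = -(8 + ⅐)/7 = -57/(7*7) = -1*57/49 = -57/49 ≈ -1.1633)
Q(T, O) = -1/273
1/Q(q, a) = 1/(-1/273) = -273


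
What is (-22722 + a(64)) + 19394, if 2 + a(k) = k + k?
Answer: -3202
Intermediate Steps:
a(k) = -2 + 2*k (a(k) = -2 + (k + k) = -2 + 2*k)
(-22722 + a(64)) + 19394 = (-22722 + (-2 + 2*64)) + 19394 = (-22722 + (-2 + 128)) + 19394 = (-22722 + 126) + 19394 = -22596 + 19394 = -3202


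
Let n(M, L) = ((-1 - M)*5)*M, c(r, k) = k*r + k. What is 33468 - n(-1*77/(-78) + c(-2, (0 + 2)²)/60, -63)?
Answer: 1018365451/30420 ≈ 33477.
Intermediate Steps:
c(r, k) = k + k*r
n(M, L) = M*(-5 - 5*M) (n(M, L) = (-5 - 5*M)*M = M*(-5 - 5*M))
33468 - n(-1*77/(-78) + c(-2, (0 + 2)²)/60, -63) = 33468 - (-5)*(-1*77/(-78) + ((0 + 2)²*(1 - 2))/60)*(1 + (-1*77/(-78) + ((0 + 2)²*(1 - 2))/60)) = 33468 - (-5)*(-77*(-1/78) + (2²*(-1))*(1/60))*(1 + (-77*(-1/78) + (2²*(-1))*(1/60))) = 33468 - (-5)*(77/78 + (4*(-1))*(1/60))*(1 + (77/78 + (4*(-1))*(1/60))) = 33468 - (-5)*(77/78 - 4*1/60)*(1 + (77/78 - 4*1/60)) = 33468 - (-5)*(77/78 - 1/15)*(1 + (77/78 - 1/15)) = 33468 - (-5)*359*(1 + 359/390)/390 = 33468 - (-5)*359*749/(390*390) = 33468 - 1*(-268891/30420) = 33468 + 268891/30420 = 1018365451/30420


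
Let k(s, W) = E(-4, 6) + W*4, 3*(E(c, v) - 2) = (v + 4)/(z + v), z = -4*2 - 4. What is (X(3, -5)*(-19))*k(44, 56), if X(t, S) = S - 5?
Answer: 385510/9 ≈ 42834.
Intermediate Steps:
X(t, S) = -5 + S
z = -12 (z = -8 - 4 = -12)
E(c, v) = 2 + (4 + v)/(3*(-12 + v)) (E(c, v) = 2 + ((v + 4)/(-12 + v))/3 = 2 + ((4 + v)/(-12 + v))/3 = 2 + (4 + v)/(3*(-12 + v)))
k(s, W) = 13/9 + 4*W (k(s, W) = (-68 + 7*6)/(3*(-12 + 6)) + W*4 = (1/3)*(-68 + 42)/(-6) + 4*W = (1/3)*(-1/6)*(-26) + 4*W = 13/9 + 4*W)
(X(3, -5)*(-19))*k(44, 56) = ((-5 - 5)*(-19))*(13/9 + 4*56) = (-10*(-19))*(13/9 + 224) = 190*(2029/9) = 385510/9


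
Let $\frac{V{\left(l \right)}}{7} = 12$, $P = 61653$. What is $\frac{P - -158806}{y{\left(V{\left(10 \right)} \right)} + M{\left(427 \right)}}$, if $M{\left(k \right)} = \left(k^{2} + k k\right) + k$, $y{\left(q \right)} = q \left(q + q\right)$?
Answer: $\frac{220459}{379197} \approx 0.58138$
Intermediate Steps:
$V{\left(l \right)} = 84$ ($V{\left(l \right)} = 7 \cdot 12 = 84$)
$y{\left(q \right)} = 2 q^{2}$ ($y{\left(q \right)} = q 2 q = 2 q^{2}$)
$M{\left(k \right)} = k + 2 k^{2}$ ($M{\left(k \right)} = \left(k^{2} + k^{2}\right) + k = 2 k^{2} + k = k + 2 k^{2}$)
$\frac{P - -158806}{y{\left(V{\left(10 \right)} \right)} + M{\left(427 \right)}} = \frac{61653 - -158806}{2 \cdot 84^{2} + 427 \left(1 + 2 \cdot 427\right)} = \frac{61653 + 158806}{2 \cdot 7056 + 427 \left(1 + 854\right)} = \frac{220459}{14112 + 427 \cdot 855} = \frac{220459}{14112 + 365085} = \frac{220459}{379197}$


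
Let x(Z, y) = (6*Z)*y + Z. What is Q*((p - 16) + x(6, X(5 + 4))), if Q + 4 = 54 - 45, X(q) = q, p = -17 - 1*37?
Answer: 1300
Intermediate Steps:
p = -54 (p = -17 - 37 = -54)
x(Z, y) = Z + 6*Z*y (x(Z, y) = 6*Z*y + Z = Z + 6*Z*y)
Q = 5 (Q = -4 + (54 - 45) = -4 + 9 = 5)
Q*((p - 16) + x(6, X(5 + 4))) = 5*((-54 - 16) + 6*(1 + 6*(5 + 4))) = 5*(-70 + 6*(1 + 6*9)) = 5*(-70 + 6*(1 + 54)) = 5*(-70 + 6*55) = 5*(-70 + 330) = 5*260 = 1300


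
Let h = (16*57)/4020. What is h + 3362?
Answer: 1126346/335 ≈ 3362.2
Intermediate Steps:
h = 76/335 (h = 912*(1/4020) = 76/335 ≈ 0.22687)
h + 3362 = 76/335 + 3362 = 1126346/335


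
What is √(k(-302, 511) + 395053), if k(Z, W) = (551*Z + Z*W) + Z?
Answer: √74027 ≈ 272.08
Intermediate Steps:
k(Z, W) = 552*Z + W*Z (k(Z, W) = (551*Z + W*Z) + Z = 552*Z + W*Z)
√(k(-302, 511) + 395053) = √(-302*(552 + 511) + 395053) = √(-302*1063 + 395053) = √(-321026 + 395053) = √74027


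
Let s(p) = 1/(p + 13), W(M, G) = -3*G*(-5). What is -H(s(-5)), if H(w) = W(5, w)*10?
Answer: -75/4 ≈ -18.750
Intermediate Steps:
W(M, G) = 15*G
s(p) = 1/(13 + p)
H(w) = 150*w (H(w) = (15*w)*10 = 150*w)
-H(s(-5)) = -150/(13 - 5) = -150/8 = -1*75/4 = -75/4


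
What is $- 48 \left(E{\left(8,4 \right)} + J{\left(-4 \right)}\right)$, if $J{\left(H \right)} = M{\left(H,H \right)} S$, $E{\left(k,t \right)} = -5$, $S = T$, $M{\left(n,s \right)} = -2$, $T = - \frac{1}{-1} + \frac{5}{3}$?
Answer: $496$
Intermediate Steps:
$T = \frac{8}{3}$ ($T = \left(-1\right) \left(-1\right) + 5 \cdot \frac{1}{3} = 1 + \frac{5}{3} = \frac{8}{3} \approx 2.6667$)
$S = \frac{8}{3} \approx 2.6667$
$J{\left(H \right)} = - \frac{16}{3}$ ($J{\left(H \right)} = \left(-2\right) \frac{8}{3} = - \frac{16}{3}$)
$- 48 \left(E{\left(8,4 \right)} + J{\left(-4 \right)}\right) = - 48 \left(-5 - \frac{16}{3}\right) = \left(-48\right) \left(- \frac{31}{3}\right) = 496$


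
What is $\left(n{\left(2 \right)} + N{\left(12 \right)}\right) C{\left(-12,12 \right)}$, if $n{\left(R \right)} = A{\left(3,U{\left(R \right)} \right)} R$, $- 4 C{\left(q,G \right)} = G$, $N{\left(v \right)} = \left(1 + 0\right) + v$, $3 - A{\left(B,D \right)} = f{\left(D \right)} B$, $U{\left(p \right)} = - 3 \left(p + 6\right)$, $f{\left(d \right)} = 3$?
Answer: $-3$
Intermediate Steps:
$U{\left(p \right)} = -18 - 3 p$ ($U{\left(p \right)} = - 3 \left(6 + p\right) = -18 - 3 p$)
$A{\left(B,D \right)} = 3 - 3 B$
$N{\left(v \right)} = 1 + v$
$C{\left(q,G \right)} = - \frac{G}{4}$
$n{\left(R \right)} = - 6 R$ ($n{\left(R \right)} = \left(3 - 9\right) R = - 6 R$)
$\left(n{\left(2 \right)} + N{\left(12 \right)}\right) C{\left(-12,12 \right)} = \left(\left(-6\right) 2 + \left(1 + 12\right)\right) \left(\left(- \frac{1}{4}\right) 12\right) = \left(-12 + 13\right) \left(-3\right) = 1 \left(-3\right) = -3$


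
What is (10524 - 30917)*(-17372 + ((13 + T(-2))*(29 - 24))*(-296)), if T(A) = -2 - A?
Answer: 746628516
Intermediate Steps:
(10524 - 30917)*(-17372 + ((13 + T(-2))*(29 - 24))*(-296)) = (10524 - 30917)*(-17372 + ((13 + (-2 - 1*(-2)))*(29 - 24))*(-296)) = -20393*(-17372 + ((13 + (-2 + 2))*5)*(-296)) = -20393*(-17372 + ((13 + 0)*5)*(-296)) = -20393*(-17372 + (13*5)*(-296)) = -20393*(-17372 + 65*(-296)) = -20393*(-17372 - 19240) = -20393*(-36612) = 746628516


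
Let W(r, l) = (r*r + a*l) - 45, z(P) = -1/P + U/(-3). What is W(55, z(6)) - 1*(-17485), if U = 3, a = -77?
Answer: 123329/6 ≈ 20555.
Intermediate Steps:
z(P) = -1 - 1/P (z(P) = -1/P + 3/(-3) = -1/P + 3*(-⅓) = -1/P - 1 = -1 - 1/P)
W(r, l) = -45 + r² - 77*l (W(r, l) = (r*r - 77*l) - 45 = (r² - 77*l) - 45 = -45 + r² - 77*l)
W(55, z(6)) - 1*(-17485) = (-45 + 55² - 77*(-1 - 1*6)/6) - 1*(-17485) = (-45 + 3025 - 77*(-1 - 6)/6) + 17485 = (-45 + 3025 - 77*(-7)/6) + 17485 = (-45 + 3025 - 77*(-7/6)) + 17485 = (-45 + 3025 + 539/6) + 17485 = 18419/6 + 17485 = 123329/6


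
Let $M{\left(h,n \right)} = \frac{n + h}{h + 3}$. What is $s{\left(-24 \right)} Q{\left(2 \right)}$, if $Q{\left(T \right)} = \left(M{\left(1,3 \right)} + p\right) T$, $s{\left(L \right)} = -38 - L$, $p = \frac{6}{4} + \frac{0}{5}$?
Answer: $-70$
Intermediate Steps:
$M{\left(h,n \right)} = \frac{h + n}{3 + h}$
$p = \frac{3}{2}$ ($p = 6 \cdot \frac{1}{4} + 0 \cdot \frac{1}{5} = \frac{3}{2} + 0 = \frac{3}{2} \approx 1.5$)
$Q{\left(T \right)} = \frac{5 T}{2}$ ($Q{\left(T \right)} = \left(\frac{1 + 3}{3 + 1} + \frac{3}{2}\right) T = \left(\frac{1}{4} \cdot 4 + \frac{3}{2}\right) T = \left(1 + \frac{3}{2}\right) T = \frac{5 T}{2}$)
$s{\left(-24 \right)} Q{\left(2 \right)} = \left(-38 - -24\right) \frac{5}{2} \cdot 2 = \left(-38 + 24\right) 5 = \left(-14\right) 5 = -70$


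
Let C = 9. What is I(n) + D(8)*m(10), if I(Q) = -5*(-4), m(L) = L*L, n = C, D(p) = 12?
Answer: 1220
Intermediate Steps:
n = 9
m(L) = L**2
I(Q) = 20
I(n) + D(8)*m(10) = 20 + 12*10**2 = 20 + 12*100 = 20 + 1200 = 1220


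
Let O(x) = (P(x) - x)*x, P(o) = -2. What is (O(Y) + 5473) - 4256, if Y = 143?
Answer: -19518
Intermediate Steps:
O(x) = x*(-2 - x) (O(x) = (-2 - x)*x = x*(-2 - x))
(O(Y) + 5473) - 4256 = (-1*143*(2 + 143) + 5473) - 4256 = (-1*143*145 + 5473) - 4256 = (-20735 + 5473) - 4256 = -15262 - 4256 = -19518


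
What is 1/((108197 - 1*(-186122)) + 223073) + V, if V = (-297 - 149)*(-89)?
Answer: 20537358049/517392 ≈ 39694.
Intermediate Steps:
V = 39694 (V = -446*(-89) = 39694)
1/((108197 - 1*(-186122)) + 223073) + V = 1/((108197 - 1*(-186122)) + 223073) + 39694 = 1/((108197 + 186122) + 223073) + 39694 = 1/(294319 + 223073) + 39694 = 1/517392 + 39694 = 20537358049/517392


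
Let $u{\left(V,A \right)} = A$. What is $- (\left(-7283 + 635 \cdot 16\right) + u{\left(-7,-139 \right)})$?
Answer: $-2738$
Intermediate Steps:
$- (\left(-7283 + 635 \cdot 16\right) + u{\left(-7,-139 \right)}) = - (\left(-7283 + 635 \cdot 16\right) - 139) = - (\left(-7283 + 10160\right) - 139) = - (2877 - 139) = \left(-1\right) 2738 = -2738$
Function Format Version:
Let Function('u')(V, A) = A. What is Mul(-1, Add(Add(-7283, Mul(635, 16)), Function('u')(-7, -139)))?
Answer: -2738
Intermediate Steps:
Mul(-1, Add(Add(-7283, Mul(635, 16)), Function('u')(-7, -139))) = Mul(-1, Add(Add(-7283, Mul(635, 16)), -139)) = Mul(-1, Add(Add(-7283, 10160), -139)) = Mul(-1, Add(2877, -139)) = Mul(-1, 2738) = -2738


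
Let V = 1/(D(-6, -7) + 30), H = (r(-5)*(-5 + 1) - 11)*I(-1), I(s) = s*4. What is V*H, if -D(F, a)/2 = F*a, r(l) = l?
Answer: ⅔ ≈ 0.66667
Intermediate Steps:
I(s) = 4*s
D(F, a) = -2*F*a
H = -36 (H = (-5*(-5 + 1) - 11)*(4*(-1)) = (-5*(-4) - 11)*(-4) = (20 - 11)*(-4) = 9*(-4) = -36)
V = -1/54 (V = 1/(-2*(-6)*(-7) + 30) = 1/(-84 + 30) = 1/(-54) = -1/54 ≈ -0.018519)
V*H = -1/54*(-36) = ⅔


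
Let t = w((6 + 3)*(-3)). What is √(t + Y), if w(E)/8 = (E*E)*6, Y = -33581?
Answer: √1411 ≈ 37.563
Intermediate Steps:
w(E) = 48*E² (w(E) = 8*((E*E)*6) = 8*(E²*6) = 8*(6*E²) = 48*E²)
t = 34992 (t = 48*((6 + 3)*(-3))² = 48*(9*(-3))² = 48*(-27)² = 48*729 = 34992)
√(t + Y) = √(34992 - 33581) = √1411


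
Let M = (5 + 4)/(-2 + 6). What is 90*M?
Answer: 405/2 ≈ 202.50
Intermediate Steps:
M = 9/4 ≈ 2.2500
90*M = 90*(9/4) = 405/2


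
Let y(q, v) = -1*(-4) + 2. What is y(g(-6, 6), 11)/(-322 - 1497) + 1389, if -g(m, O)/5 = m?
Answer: 2526585/1819 ≈ 1389.0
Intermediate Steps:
g(m, O) = -5*m
y(q, v) = 6 (y(q, v) = 4 + 2 = 6)
y(g(-6, 6), 11)/(-322 - 1497) + 1389 = 6/(-322 - 1497) + 1389 = 6/(-1819) + 1389 = 6*(-1/1819) + 1389 = -6/1819 + 1389 = 2526585/1819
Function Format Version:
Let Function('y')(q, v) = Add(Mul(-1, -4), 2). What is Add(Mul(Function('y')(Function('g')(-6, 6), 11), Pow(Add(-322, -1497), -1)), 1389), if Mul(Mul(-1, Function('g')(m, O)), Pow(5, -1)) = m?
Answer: Rational(2526585, 1819) ≈ 1389.0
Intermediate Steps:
Function('g')(m, O) = Mul(-5, m)
Function('y')(q, v) = 6 (Function('y')(q, v) = Add(4, 2) = 6)
Add(Mul(Function('y')(Function('g')(-6, 6), 11), Pow(Add(-322, -1497), -1)), 1389) = Add(Mul(6, Pow(Add(-322, -1497), -1)), 1389) = Add(Mul(6, Pow(-1819, -1)), 1389) = Add(Mul(6, Rational(-1, 1819)), 1389) = Add(Rational(-6, 1819), 1389) = Rational(2526585, 1819)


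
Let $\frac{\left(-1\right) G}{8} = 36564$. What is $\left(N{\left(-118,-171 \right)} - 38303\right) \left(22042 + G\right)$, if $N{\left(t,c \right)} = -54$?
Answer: $10374417790$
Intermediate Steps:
$G = -292512$ ($G = \left(-8\right) 36564 = -292512$)
$\left(N{\left(-118,-171 \right)} - 38303\right) \left(22042 + G\right) = \left(-54 - 38303\right) \left(22042 - 292512\right) = \left(-38357\right) \left(-270470\right) = 10374417790$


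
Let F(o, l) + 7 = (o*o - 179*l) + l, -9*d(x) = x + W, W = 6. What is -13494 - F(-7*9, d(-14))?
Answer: -155680/9 ≈ -17298.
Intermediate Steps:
d(x) = -2/3 - x/9 (d(x) = -(x + 6)/9 = -(6 + x)/9 = -2/3 - x/9)
F(o, l) = -7 + o**2 - 178*l (F(o, l) = -7 + ((o*o - 179*l) + l) = -7 + ((o**2 - 179*l) + l) = -7 + (o**2 - 178*l) = -7 + o**2 - 178*l)
-13494 - F(-7*9, d(-14)) = -13494 - (-7 + (-7*9)**2 - 178*(-2/3 - 1/9*(-14))) = -13494 - (-7 + (-63)**2 - 178*(-2/3 + 14/9)) = -13494 - (-7 + 3969 - 178*8/9) = -13494 - (-7 + 3969 - 1424/9) = -13494 - 1*34234/9 = -13494 - 34234/9 = -155680/9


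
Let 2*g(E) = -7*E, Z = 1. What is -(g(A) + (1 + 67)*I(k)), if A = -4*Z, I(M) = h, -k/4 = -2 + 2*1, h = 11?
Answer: -762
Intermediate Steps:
k = 0 (k = -4*(-2 + 2*1) = -4*(-2 + 2) = -4*0 = 0)
I(M) = 11
A = -4 (A = -4*1 = -4)
g(E) = -7*E/2 (g(E) = (-7*E)/2 = -7*E/2)
-(g(A) + (1 + 67)*I(k)) = -(-7/2*(-4) + (1 + 67)*11) = -(14 + 68*11) = -(14 + 748) = -1*762 = -762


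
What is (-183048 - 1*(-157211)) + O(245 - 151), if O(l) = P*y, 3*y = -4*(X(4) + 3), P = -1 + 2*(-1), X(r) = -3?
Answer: -25837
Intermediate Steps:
P = -3 (P = -1 - 2 = -3)
y = 0 (y = (-4*(-3 + 3))/3 = (-4*0)/3 = (1/3)*0 = 0)
O(l) = 0 (O(l) = -3*0 = 0)
(-183048 - 1*(-157211)) + O(245 - 151) = (-183048 - 1*(-157211)) + 0 = (-183048 + 157211) + 0 = -25837 + 0 = -25837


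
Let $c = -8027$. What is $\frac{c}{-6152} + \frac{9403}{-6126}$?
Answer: $- \frac{4336927}{18843576} \approx -0.23015$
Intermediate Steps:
$\frac{c}{-6152} + \frac{9403}{-6126} = - \frac{8027}{-6152} + \frac{9403}{-6126} = \left(-8027\right) \left(- \frac{1}{6152}\right) + 9403 \left(- \frac{1}{6126}\right) = \frac{8027}{6152} - \frac{9403}{6126} = - \frac{4336927}{18843576}$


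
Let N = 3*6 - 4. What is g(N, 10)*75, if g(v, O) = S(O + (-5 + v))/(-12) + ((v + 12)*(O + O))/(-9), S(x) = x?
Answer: -53425/12 ≈ -4452.1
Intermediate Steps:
N = 14 (N = 18 - 4 = 14)
g(v, O) = 5/12 - O/12 - v/12 - 2*O*(12 + v)/9 (g(v, O) = (O + (-5 + v))/(-12) + ((v + 12)*(O + O))/(-9) = (-5 + O + v)*(-1/12) + ((12 + v)*(2*O))*(-⅑) = (5/12 - O/12 - v/12) + (2*O*(12 + v))*(-⅑) = (5/12 - O/12 - v/12) - 2*O*(12 + v)/9 = 5/12 - O/12 - v/12 - 2*O*(12 + v)/9)
g(N, 10)*75 = (5/12 - 11/4*10 - 1/12*14 - 2/9*10*14)*75 = (5/12 - 55/2 - 7/6 - 280/9)*75 = -2137/36*75 = -53425/12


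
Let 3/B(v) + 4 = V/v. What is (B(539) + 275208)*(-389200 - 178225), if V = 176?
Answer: -1873913232035/12 ≈ -1.5616e+11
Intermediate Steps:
B(v) = 3/(-4 + 176/v)
(B(539) + 275208)*(-389200 - 178225) = (-3*539/(-176 + 4*539) + 275208)*(-389200 - 178225) = (-3*539/(-176 + 2156) + 275208)*(-567425) = (-3*539/1980 + 275208)*(-567425) = (-3*539*1/1980 + 275208)*(-567425) = (-49/60 + 275208)*(-567425) = (16512431/60)*(-567425) = -1873913232035/12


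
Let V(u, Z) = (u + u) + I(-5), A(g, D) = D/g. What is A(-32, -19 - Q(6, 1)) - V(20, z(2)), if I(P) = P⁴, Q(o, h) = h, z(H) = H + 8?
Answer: -5315/8 ≈ -664.38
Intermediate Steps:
z(H) = 8 + H
V(u, Z) = 625 + 2*u (V(u, Z) = (u + u) + (-5)⁴ = 2*u + 625 = 625 + 2*u)
A(-32, -19 - Q(6, 1)) - V(20, z(2)) = (-19 - 1*1)/(-32) - (625 + 2*20) = (-19 - 1)*(-1/32) - (625 + 40) = -20*(-1/32) - 1*665 = 5/8 - 665 = -5315/8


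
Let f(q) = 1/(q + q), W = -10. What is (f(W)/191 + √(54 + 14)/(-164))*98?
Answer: -49/1910 - 49*√17/41 ≈ -4.9533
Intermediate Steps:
f(q) = 1/(2*q)
(f(W)/191 + √(54 + 14)/(-164))*98 = (((½)/(-10))/191 + √(54 + 14)/(-164))*98 = (((½)*(-⅒))*(1/191) + √68*(-1/164))*98 = (-1/20*1/191 + (2*√17)*(-1/164))*98 = (-1/3820 - √17/82)*98 = -49/1910 - 49*√17/41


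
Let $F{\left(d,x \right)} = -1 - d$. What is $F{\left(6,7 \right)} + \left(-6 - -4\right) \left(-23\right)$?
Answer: $39$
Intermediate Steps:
$F{\left(6,7 \right)} + \left(-6 - -4\right) \left(-23\right) = \left(-1 - 6\right) + \left(-6 - -4\right) \left(-23\right) = \left(-1 - 6\right) + \left(-6 + 4\right) \left(-23\right) = -7 - -46 = -7 + 46 = 39$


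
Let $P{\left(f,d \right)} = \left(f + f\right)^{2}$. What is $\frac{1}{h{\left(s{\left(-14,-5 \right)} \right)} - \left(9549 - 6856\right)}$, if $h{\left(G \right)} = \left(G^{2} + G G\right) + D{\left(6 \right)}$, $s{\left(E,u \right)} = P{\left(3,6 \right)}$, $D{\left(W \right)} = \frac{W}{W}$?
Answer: $- \frac{1}{100} \approx -0.01$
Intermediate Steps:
$P{\left(f,d \right)} = 4 f^{2}$ ($P{\left(f,d \right)} = \left(2 f\right)^{2} = 4 f^{2}$)
$D{\left(W \right)} = 1$
$s{\left(E,u \right)} = 36$ ($s{\left(E,u \right)} = 4 \cdot 3^{2} = 4 \cdot 9 = 36$)
$h{\left(G \right)} = 1 + 2 G^{2}$ ($h{\left(G \right)} = \left(G^{2} + G G\right) + 1 = \left(G^{2} + G^{2}\right) + 1 = 2 G^{2} + 1 = 1 + 2 G^{2}$)
$\frac{1}{h{\left(s{\left(-14,-5 \right)} \right)} - \left(9549 - 6856\right)} = \frac{1}{\left(1 + 2 \cdot 36^{2}\right) - \left(9549 - 6856\right)} = \frac{1}{\left(1 + 2 \cdot 1296\right) - \left(9549 - 6856\right)} = \frac{1}{\left(1 + 2592\right) - 2693} = \frac{1}{2593 - 2693} = \frac{1}{-100} = - \frac{1}{100}$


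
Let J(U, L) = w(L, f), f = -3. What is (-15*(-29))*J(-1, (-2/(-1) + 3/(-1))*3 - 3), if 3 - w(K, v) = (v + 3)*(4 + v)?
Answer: 1305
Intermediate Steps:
w(K, v) = 3 - (3 + v)*(4 + v) (w(K, v) = 3 - (v + 3)*(4 + v) = 3 - (3 + v)*(4 + v))
J(U, L) = 3 (J(U, L) = -9 - 1*(-3)² - 7*(-3) = -9 - 1*9 + 21 = -9 - 9 + 21 = 3)
(-15*(-29))*J(-1, (-2/(-1) + 3/(-1))*3 - 3) = -15*(-29)*3 = 435*3 = 1305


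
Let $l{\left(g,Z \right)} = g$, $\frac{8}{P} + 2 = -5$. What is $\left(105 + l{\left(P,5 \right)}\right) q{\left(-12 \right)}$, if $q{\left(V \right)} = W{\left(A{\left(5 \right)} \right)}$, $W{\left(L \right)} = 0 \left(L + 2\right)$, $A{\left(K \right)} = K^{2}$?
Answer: $0$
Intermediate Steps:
$P = - \frac{8}{7}$ ($P = \frac{8}{-2 - 5} = \frac{8}{-7} = 8 \left(- \frac{1}{7}\right) = - \frac{8}{7} \approx -1.1429$)
$W{\left(L \right)} = 0$ ($W{\left(L \right)} = 0 \left(2 + L\right) = 0$)
$q{\left(V \right)} = 0$
$\left(105 + l{\left(P,5 \right)}\right) q{\left(-12 \right)} = \left(105 - \frac{8}{7}\right) 0 = \frac{727}{7} \cdot 0 = 0$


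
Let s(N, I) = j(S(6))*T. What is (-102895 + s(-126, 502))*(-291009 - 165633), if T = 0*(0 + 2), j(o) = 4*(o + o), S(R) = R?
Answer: 46986178590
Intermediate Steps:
j(o) = 8*o (j(o) = 4*(2*o) = 8*o)
T = 0 (T = 0*2 = 0)
s(N, I) = 0 (s(N, I) = (8*6)*0 = 48*0 = 0)
(-102895 + s(-126, 502))*(-291009 - 165633) = (-102895 + 0)*(-291009 - 165633) = -102895*(-456642) = 46986178590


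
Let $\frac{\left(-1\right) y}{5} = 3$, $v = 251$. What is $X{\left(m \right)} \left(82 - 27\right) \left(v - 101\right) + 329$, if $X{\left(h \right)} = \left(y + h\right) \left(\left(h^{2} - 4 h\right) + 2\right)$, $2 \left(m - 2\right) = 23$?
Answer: $- \frac{6446059}{4} \approx -1.6115 \cdot 10^{6}$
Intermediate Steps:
$m = \frac{27}{2}$ ($m = 2 + \frac{1}{2} \cdot 23 = 2 + \frac{23}{2} = \frac{27}{2} \approx 13.5$)
$y = -15$ ($y = \left(-5\right) 3 = -15$)
$X{\left(h \right)} = \left(-15 + h\right) \left(2 + h^{2} - 4 h\right)$ ($X{\left(h \right)} = \left(-15 + h\right) \left(\left(h^{2} - 4 h\right) + 2\right) = \left(-15 + h\right) \left(2 + h^{2} - 4 h\right)$)
$X{\left(m \right)} \left(82 - 27\right) \left(v - 101\right) + 329 = \left(-30 + \left(\frac{27}{2}\right)^{3} - 19 \left(\frac{27}{2}\right)^{2} + 62 \cdot \frac{27}{2}\right) \left(82 - 27\right) \left(251 - 101\right) + 329 = \left(-30 + \frac{19683}{8} - \frac{13851}{4} + 837\right) 55 \cdot 150 + 329 = \left(-30 + \frac{19683}{8} - \frac{13851}{4} + 837\right) 8250 + 329 = \left(- \frac{1563}{8}\right) 8250 + 329 = - \frac{6447375}{4} + 329 = - \frac{6446059}{4}$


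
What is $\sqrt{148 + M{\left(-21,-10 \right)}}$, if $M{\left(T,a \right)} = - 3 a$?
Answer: $\sqrt{178} \approx 13.342$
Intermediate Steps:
$\sqrt{148 + M{\left(-21,-10 \right)}} = \sqrt{148 - -30} = \sqrt{148 + 30} = \sqrt{178}$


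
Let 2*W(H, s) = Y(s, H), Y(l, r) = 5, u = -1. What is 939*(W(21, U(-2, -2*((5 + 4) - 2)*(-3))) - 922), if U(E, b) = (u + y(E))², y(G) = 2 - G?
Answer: -1726821/2 ≈ -8.6341e+5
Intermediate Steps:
U(E, b) = (1 - E)² (U(E, b) = (-1 + (2 - E))² = (1 - E)²)
W(H, s) = 5/2 (W(H, s) = (½)*5 = 5/2)
939*(W(21, U(-2, -2*((5 + 4) - 2)*(-3))) - 922) = 939*(5/2 - 922) = 939*(-1839/2) = -1726821/2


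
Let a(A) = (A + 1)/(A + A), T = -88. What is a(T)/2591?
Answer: 87/456016 ≈ 0.00019078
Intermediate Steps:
a(A) = (1 + A)/(2*A) (a(A) = (1 + A)/((2*A)) = (1 + A)*(1/(2*A)) = (1 + A)/(2*A))
a(T)/2591 = ((1/2)*(1 - 88)/(-88))/2591 = ((1/2)*(-1/88)*(-87))*(1/2591) = (87/176)*(1/2591) = 87/456016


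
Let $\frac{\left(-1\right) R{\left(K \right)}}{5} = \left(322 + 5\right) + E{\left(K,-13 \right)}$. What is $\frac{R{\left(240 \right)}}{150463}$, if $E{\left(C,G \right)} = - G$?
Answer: $- \frac{1700}{150463} \approx -0.011298$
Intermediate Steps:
$R{\left(K \right)} = -1700$ ($R{\left(K \right)} = - 5 \left(\left(322 + 5\right) - -13\right) = - 5 \left(327 + 13\right) = \left(-5\right) 340 = -1700$)
$\frac{R{\left(240 \right)}}{150463} = - \frac{1700}{150463}$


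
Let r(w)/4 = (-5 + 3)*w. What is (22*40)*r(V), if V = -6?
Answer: 42240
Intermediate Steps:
r(w) = -8*w (r(w) = 4*((-5 + 3)*w) = 4*(-2*w) = -8*w)
(22*40)*r(V) = (22*40)*(-8*(-6)) = 880*48 = 42240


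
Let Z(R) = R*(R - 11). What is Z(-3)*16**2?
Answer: 10752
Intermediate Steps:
Z(R) = R*(-11 + R)
Z(-3)*16**2 = -3*(-11 - 3)*16**2 = -3*(-14)*256 = 42*256 = 10752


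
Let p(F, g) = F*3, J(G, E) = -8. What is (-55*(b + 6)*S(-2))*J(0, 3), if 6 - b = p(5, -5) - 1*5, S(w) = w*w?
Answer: 3520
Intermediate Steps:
S(w) = w²
p(F, g) = 3*F
b = -4 (b = 6 - (3*5 - 1*5) = 6 - (15 - 5) = 6 - 1*10 = 6 - 10 = -4)
(-55*(b + 6)*S(-2))*J(0, 3) = -55*(-4 + 6)*(-2)²*(-8) = -110*4*(-8) = -55*8*(-8) = -440*(-8) = 3520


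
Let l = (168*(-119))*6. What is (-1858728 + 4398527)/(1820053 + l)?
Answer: 2539799/1700101 ≈ 1.4939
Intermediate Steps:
l = -119952 (l = -19992*6 = -119952)
(-1858728 + 4398527)/(1820053 + l) = (-1858728 + 4398527)/(1820053 - 119952) = 2539799/1700101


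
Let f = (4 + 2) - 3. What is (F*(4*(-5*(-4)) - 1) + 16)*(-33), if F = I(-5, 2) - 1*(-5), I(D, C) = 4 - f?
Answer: -16170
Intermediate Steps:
f = 3 (f = 6 - 3 = 3)
I(D, C) = 1 (I(D, C) = 4 - 1*3 = 4 - 3 = 1)
F = 6 (F = 1 - 1*(-5) = 1 + 5 = 6)
(F*(4*(-5*(-4)) - 1) + 16)*(-33) = (6*(4*(-5*(-4)) - 1) + 16)*(-33) = (6*(4*20 - 1) + 16)*(-33) = (6*(80 - 1) + 16)*(-33) = (6*79 + 16)*(-33) = (474 + 16)*(-33) = 490*(-33) = -16170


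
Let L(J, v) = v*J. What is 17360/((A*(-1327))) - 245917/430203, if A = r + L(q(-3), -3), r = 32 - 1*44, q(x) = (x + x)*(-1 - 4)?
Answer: -4302920923/9704949477 ≈ -0.44337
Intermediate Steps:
q(x) = -10*x (q(x) = (2*x)*(-5) = -10*x)
L(J, v) = J*v
r = -12 (r = 32 - 44 = -12)
A = -102 (A = -12 - 10*(-3)*(-3) = -12 + 30*(-3) = -12 - 90 = -102)
17360/((A*(-1327))) - 245917/430203 = 17360/((-102*(-1327))) - 245917/430203 = 17360/135354 - 245917*1/430203 = 17360*(1/135354) - 245917/430203 = 8680/67677 - 245917/430203 = -4302920923/9704949477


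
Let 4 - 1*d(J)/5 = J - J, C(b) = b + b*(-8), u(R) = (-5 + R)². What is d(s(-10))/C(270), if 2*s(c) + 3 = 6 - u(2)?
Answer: -2/189 ≈ -0.010582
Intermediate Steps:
C(b) = -7*b (C(b) = b - 8*b = -7*b)
s(c) = -3 (s(c) = -3/2 + (6 - (-5 + 2)²)/2 = -3/2 + (6 - 1*(-3)²)/2 = -3/2 + (6 - 1*9)/2 = -3/2 + (6 - 9)/2 = -3/2 + (½)*(-3) = -3/2 - 3/2 = -3)
d(J) = 20 (d(J) = 20 - 5*(J - J) = 20 - 5*0 = 20 + 0 = 20)
d(s(-10))/C(270) = 20/((-7*270)) = 20/(-1890) = 20*(-1/1890) = -2/189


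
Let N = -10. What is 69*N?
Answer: -690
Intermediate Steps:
69*N = 69*(-10) = -690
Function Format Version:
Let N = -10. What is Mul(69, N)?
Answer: -690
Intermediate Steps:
Mul(69, N) = Mul(69, -10) = -690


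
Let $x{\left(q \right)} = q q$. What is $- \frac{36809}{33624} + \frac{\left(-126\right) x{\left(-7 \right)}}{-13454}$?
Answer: $- \frac{20545265}{32312664} \approx -0.63583$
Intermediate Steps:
$x{\left(q \right)} = q^{2}$
$- \frac{36809}{33624} + \frac{\left(-126\right) x{\left(-7 \right)}}{-13454} = - \frac{36809}{33624} + \frac{\left(-126\right) \left(-7\right)^{2}}{-13454} = \left(-36809\right) \frac{1}{33624} + \left(-126\right) 49 \left(- \frac{1}{13454}\right) = - \frac{36809}{33624} - - \frac{441}{961} = - \frac{36809}{33624} + \frac{441}{961} = - \frac{20545265}{32312664}$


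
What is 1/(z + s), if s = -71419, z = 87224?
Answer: 1/15805 ≈ 6.3271e-5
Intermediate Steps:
1/(z + s) = 1/(87224 - 71419) = 1/15805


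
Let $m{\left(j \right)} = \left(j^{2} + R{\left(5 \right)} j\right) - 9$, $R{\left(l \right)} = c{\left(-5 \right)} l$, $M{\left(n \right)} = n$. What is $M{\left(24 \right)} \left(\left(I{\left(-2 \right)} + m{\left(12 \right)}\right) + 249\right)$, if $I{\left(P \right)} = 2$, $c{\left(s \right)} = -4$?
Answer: $3504$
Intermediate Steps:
$R{\left(l \right)} = - 4 l$
$m{\left(j \right)} = -9 + j^{2} - 20 j$ ($m{\left(j \right)} = \left(j^{2} + \left(-4\right) 5 j\right) - 9 = \left(j^{2} - 20 j\right) - 9 = -9 + j^{2} - 20 j$)
$M{\left(24 \right)} \left(\left(I{\left(-2 \right)} + m{\left(12 \right)}\right) + 249\right) = 24 \left(\left(2 - \left(249 - 144\right)\right) + 249\right) = 24 \left(\left(2 - 105\right) + 249\right) = 24 \left(-103 + 249\right) = 24 \cdot 146 = 3504$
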